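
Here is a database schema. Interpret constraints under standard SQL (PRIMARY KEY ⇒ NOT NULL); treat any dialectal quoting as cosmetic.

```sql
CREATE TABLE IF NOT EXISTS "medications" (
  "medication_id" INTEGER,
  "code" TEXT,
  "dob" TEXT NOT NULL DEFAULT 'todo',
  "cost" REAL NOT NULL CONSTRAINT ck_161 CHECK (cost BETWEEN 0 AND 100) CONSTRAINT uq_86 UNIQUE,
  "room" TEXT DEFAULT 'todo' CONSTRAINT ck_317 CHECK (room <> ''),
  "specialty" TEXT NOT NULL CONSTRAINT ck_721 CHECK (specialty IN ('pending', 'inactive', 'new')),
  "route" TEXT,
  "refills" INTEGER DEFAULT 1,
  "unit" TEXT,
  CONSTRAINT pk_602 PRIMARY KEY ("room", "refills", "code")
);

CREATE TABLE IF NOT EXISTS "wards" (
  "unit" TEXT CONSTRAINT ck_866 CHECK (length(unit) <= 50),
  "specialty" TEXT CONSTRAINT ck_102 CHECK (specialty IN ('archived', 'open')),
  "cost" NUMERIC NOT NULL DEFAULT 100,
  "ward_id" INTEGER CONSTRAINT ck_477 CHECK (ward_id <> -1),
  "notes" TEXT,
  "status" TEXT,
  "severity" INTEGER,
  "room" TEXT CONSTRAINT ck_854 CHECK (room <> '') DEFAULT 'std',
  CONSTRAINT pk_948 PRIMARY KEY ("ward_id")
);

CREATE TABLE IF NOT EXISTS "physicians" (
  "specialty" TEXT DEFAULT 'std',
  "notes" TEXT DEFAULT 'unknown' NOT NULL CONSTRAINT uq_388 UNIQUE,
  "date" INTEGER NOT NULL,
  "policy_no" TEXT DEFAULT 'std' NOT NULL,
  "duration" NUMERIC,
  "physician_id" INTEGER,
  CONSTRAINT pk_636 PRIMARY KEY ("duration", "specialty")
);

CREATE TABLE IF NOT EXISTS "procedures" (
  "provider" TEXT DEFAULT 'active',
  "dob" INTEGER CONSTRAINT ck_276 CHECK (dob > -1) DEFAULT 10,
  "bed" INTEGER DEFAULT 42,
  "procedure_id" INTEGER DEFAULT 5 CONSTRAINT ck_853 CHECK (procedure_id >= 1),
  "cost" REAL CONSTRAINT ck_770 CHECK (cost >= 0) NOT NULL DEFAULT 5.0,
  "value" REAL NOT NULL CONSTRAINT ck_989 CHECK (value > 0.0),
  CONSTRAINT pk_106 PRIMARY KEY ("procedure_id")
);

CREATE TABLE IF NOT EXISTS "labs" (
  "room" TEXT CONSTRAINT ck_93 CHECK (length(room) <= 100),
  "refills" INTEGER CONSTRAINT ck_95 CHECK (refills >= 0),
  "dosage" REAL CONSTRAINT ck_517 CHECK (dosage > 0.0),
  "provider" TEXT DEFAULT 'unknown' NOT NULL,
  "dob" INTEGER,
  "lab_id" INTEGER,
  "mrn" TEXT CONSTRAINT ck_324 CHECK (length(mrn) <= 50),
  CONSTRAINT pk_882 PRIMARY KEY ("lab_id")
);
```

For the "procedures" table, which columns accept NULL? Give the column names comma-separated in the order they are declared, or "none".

- provider: DEFAULT only fills an omitted column; an explicit NULL is still allowed → nullable.
- dob: CHECK does not forbid NULL (a CHECK constraint passes when its expression is NULL) → nullable.
- bed: DEFAULT only fills an omitted column; an explicit NULL is still allowed → nullable.
- procedure_id: part of the PRIMARY KEY, which implies NOT NULL → not nullable.
- cost: declared NOT NULL → not nullable.
- value: declared NOT NULL → not nullable.

provider, dob, bed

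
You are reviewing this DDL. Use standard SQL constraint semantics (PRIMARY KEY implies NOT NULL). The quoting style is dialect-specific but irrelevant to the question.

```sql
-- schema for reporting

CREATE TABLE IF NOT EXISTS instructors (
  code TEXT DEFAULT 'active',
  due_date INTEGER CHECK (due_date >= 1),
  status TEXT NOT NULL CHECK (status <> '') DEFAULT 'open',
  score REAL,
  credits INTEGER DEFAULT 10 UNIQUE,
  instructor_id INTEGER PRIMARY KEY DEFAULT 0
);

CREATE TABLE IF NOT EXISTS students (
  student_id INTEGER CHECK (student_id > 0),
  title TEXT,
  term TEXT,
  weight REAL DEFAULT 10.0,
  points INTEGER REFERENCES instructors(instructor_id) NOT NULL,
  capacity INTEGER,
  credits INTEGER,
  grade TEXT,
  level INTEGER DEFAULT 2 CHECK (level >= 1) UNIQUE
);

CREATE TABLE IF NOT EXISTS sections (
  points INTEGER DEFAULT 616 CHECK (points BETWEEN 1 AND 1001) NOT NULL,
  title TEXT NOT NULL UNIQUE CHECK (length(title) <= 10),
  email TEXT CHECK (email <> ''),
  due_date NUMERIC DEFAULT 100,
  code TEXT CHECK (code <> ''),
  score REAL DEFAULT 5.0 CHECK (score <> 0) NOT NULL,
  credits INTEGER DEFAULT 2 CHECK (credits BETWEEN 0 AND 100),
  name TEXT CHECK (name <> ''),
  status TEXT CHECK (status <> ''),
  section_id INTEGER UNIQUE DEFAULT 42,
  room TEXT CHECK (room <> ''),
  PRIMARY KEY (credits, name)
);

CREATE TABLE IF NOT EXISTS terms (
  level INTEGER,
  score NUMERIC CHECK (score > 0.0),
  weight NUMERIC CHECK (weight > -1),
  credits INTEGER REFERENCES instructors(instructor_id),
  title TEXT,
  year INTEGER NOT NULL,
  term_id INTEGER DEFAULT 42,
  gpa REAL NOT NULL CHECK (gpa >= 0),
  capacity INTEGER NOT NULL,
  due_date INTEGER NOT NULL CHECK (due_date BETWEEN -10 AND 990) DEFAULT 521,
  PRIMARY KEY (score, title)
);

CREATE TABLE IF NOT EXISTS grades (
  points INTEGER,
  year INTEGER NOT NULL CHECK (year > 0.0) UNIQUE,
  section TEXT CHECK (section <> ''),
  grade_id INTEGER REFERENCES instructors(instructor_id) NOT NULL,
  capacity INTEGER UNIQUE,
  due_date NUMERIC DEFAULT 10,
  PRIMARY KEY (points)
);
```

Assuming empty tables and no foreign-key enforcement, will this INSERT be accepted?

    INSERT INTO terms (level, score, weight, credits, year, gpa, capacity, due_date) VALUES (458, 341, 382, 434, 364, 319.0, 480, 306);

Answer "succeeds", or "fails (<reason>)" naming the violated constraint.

title is omitted from the column list and has no DEFAULT, so it would receive NULL.
But title is part of the PRIMARY KEY (implied NOT NULL).

fails (NOT NULL on title)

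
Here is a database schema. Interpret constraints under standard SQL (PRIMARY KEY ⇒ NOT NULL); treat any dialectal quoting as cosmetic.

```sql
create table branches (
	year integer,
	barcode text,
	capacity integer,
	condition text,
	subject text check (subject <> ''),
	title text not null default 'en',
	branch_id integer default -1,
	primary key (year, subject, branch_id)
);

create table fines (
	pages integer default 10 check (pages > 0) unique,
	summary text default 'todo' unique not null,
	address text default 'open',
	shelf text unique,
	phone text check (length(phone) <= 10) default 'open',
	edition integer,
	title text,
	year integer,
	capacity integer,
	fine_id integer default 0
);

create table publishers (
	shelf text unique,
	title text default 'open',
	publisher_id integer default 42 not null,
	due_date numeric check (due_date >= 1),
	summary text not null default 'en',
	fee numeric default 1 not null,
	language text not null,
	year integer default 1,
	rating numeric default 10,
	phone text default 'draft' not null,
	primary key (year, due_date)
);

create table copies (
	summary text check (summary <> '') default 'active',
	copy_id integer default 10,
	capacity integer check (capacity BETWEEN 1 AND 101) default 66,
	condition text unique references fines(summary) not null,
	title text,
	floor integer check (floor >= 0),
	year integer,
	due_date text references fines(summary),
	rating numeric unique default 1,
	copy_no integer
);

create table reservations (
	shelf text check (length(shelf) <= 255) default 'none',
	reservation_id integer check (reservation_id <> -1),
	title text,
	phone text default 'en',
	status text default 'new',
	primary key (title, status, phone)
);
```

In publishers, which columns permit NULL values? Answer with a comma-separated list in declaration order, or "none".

shelf, title, rating

- shelf: UNIQUE does not imply NOT NULL → nullable.
- title: DEFAULT only fills an omitted column; an explicit NULL is still allowed → nullable.
- publisher_id: declared NOT NULL → not nullable.
- due_date: part of the PRIMARY KEY, which implies NOT NULL → not nullable.
- summary: declared NOT NULL → not nullable.
- fee: declared NOT NULL → not nullable.
- language: declared NOT NULL → not nullable.
- year: part of the PRIMARY KEY, which implies NOT NULL → not nullable.
- rating: DEFAULT only fills an omitted column; an explicit NULL is still allowed → nullable.
- phone: declared NOT NULL → not nullable.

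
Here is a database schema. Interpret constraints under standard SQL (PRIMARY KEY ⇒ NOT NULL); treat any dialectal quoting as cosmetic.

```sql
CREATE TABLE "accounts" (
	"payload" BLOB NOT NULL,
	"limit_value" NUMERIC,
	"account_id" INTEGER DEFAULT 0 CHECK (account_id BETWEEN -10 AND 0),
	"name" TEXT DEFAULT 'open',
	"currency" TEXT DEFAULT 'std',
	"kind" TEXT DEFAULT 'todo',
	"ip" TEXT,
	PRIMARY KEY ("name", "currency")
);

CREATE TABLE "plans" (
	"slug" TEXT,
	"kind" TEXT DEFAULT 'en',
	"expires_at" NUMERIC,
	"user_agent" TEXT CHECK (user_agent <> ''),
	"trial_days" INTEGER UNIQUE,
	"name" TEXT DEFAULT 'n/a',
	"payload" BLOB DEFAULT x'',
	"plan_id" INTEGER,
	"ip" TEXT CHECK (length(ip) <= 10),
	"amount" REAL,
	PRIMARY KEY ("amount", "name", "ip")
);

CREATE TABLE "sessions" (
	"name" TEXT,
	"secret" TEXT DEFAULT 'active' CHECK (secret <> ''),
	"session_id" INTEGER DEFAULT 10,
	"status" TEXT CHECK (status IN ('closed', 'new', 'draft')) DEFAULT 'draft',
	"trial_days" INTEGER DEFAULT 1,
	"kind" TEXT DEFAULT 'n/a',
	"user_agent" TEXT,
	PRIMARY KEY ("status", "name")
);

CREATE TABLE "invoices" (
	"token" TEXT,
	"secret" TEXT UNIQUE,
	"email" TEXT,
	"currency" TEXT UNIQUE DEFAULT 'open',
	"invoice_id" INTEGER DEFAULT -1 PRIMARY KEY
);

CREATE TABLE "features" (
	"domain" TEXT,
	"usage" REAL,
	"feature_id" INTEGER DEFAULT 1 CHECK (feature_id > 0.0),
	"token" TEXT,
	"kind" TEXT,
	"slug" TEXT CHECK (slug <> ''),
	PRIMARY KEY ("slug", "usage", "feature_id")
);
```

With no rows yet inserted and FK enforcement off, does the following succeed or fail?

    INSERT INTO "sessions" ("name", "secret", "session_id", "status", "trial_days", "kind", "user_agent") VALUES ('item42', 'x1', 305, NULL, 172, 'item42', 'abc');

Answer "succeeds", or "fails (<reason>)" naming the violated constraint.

status is explicitly set to NULL, but status is part of the PRIMARY KEY (implied NOT NULL).

fails (NOT NULL on status)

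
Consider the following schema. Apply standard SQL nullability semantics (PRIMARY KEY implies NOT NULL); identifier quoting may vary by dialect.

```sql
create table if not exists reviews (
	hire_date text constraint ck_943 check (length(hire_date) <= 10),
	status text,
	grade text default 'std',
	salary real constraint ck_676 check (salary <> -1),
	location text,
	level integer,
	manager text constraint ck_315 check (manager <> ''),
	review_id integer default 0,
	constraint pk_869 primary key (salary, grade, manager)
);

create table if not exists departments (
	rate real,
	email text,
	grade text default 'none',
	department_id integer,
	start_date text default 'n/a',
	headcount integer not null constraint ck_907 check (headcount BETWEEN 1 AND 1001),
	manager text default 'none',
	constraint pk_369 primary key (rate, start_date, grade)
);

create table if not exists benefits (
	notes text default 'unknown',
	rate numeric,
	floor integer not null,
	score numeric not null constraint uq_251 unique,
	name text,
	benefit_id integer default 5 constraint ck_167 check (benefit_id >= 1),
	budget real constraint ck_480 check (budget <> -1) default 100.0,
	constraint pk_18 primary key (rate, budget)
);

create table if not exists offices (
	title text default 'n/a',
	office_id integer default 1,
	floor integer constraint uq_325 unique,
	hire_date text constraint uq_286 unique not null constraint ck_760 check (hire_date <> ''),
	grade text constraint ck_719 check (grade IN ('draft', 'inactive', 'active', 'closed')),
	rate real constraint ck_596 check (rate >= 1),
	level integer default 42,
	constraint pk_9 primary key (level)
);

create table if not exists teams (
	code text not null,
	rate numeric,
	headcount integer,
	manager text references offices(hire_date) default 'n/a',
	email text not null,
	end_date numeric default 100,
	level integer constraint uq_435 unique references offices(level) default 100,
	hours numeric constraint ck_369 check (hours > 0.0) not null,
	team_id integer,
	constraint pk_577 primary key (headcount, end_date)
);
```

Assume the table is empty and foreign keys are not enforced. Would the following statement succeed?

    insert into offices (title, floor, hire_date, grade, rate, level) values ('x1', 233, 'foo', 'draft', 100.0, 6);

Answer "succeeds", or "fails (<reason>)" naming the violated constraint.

NOT NULL columns: hire_date is supplied; level is supplied.
CHECK constraints: 'foo' satisfies (hire_date <> ''); 'draft' satisfies (grade IN ('draft', 'inactive', 'active', 'closed')); 100.0 satisfies (rate >= 1).
No constraint is violated.

succeeds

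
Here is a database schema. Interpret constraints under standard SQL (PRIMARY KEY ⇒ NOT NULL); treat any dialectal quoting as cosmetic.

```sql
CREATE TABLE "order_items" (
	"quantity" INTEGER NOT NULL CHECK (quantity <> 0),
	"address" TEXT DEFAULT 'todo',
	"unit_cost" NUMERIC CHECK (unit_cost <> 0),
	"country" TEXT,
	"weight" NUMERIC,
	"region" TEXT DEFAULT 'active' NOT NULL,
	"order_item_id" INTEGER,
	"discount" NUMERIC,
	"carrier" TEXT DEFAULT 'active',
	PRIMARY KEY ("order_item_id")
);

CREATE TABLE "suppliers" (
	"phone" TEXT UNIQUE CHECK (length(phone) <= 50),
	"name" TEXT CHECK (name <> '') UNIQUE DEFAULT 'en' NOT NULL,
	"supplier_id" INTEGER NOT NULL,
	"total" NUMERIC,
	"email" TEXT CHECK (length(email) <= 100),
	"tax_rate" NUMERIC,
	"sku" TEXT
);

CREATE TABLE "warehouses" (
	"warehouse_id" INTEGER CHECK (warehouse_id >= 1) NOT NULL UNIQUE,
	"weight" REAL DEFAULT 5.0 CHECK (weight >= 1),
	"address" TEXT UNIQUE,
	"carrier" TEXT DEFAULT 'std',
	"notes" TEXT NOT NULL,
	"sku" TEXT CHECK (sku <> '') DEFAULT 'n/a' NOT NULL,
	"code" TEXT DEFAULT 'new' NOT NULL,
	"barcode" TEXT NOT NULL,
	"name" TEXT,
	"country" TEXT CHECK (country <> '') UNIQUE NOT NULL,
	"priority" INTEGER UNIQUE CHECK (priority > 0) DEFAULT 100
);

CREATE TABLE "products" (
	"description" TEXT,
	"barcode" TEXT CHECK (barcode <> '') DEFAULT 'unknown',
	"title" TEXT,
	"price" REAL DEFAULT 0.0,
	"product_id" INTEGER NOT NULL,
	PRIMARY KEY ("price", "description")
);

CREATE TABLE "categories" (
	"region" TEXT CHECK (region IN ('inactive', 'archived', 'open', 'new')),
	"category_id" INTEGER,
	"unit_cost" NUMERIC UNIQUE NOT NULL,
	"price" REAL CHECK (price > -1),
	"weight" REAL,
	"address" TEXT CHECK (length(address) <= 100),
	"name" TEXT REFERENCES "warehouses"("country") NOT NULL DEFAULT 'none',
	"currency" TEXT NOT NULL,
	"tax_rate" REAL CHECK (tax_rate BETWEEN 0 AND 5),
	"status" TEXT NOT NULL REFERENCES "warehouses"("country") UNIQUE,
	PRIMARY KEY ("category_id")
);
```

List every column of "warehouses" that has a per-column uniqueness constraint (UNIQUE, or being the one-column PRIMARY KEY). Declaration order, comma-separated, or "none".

warehouse_id, address, country, priority

- warehouse_id: declared UNIQUE → unique.
- weight: no UNIQUE or single-column PK constraint.
- address: declared UNIQUE → unique.
- carrier: no UNIQUE or single-column PK constraint.
- notes: no UNIQUE or single-column PK constraint.
- sku: no UNIQUE or single-column PK constraint.
- code: no UNIQUE or single-column PK constraint.
- barcode: no UNIQUE or single-column PK constraint.
- name: no UNIQUE or single-column PK constraint.
- country: declared UNIQUE → unique.
- priority: declared UNIQUE → unique.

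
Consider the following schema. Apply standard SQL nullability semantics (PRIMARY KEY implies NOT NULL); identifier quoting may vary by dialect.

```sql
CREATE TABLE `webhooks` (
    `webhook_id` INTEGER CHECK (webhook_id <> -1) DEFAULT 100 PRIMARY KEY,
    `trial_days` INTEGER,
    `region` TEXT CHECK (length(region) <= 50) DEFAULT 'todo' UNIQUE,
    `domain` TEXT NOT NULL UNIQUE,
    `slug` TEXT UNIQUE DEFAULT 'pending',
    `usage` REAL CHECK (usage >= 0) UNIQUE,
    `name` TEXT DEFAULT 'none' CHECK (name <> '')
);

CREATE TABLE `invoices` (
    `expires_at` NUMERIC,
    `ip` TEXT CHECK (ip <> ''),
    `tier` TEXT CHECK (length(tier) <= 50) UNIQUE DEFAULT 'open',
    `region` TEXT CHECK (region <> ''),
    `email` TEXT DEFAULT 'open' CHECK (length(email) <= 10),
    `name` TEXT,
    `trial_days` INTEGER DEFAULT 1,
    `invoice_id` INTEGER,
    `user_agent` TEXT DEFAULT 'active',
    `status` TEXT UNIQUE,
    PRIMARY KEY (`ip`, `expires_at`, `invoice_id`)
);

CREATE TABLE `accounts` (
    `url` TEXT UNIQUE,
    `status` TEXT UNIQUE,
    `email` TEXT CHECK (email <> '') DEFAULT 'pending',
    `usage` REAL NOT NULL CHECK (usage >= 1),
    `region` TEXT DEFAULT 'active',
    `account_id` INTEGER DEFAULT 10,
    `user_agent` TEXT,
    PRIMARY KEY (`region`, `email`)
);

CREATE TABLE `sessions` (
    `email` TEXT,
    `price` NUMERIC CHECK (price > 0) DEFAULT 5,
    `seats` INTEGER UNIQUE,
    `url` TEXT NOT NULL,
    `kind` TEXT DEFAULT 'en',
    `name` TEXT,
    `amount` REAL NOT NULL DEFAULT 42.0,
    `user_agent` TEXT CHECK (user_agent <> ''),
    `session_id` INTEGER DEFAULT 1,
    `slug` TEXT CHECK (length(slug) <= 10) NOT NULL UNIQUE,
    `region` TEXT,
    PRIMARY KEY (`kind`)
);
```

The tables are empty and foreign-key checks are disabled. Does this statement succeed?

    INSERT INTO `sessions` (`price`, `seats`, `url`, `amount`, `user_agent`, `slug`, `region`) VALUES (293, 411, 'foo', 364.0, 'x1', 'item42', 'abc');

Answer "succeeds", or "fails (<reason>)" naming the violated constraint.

succeeds

NOT NULL columns: amount is supplied; kind defaults to 'en'; slug is supplied; url is supplied.
CHECK constraints: 293 satisfies (price > 0); 'x1' satisfies (user_agent <> ''); 'item42' satisfies (length(slug) <= 10).
No constraint is violated.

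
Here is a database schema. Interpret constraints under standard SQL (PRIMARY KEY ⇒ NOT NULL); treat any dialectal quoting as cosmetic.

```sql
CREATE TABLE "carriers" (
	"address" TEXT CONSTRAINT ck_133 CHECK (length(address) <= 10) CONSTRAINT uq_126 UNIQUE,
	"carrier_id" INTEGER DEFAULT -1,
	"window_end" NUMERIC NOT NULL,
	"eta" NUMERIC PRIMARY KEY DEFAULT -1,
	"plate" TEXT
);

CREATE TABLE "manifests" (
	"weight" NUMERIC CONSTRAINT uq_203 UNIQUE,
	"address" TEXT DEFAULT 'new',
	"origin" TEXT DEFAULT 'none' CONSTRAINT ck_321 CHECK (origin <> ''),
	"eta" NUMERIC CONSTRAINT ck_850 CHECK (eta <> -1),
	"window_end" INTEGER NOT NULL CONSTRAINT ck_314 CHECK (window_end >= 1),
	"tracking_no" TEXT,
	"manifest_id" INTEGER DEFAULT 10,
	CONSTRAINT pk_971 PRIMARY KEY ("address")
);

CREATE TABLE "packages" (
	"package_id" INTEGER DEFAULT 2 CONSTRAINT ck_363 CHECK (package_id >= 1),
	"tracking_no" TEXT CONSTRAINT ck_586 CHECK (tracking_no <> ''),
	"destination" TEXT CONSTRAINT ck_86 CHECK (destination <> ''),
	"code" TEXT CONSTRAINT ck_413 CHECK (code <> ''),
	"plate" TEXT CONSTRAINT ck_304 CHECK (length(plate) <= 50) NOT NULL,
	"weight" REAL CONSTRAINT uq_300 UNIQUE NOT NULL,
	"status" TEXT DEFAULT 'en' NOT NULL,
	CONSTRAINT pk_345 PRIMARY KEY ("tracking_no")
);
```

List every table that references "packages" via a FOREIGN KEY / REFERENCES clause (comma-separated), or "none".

No REFERENCES clause anywhere in the schema names packages.

none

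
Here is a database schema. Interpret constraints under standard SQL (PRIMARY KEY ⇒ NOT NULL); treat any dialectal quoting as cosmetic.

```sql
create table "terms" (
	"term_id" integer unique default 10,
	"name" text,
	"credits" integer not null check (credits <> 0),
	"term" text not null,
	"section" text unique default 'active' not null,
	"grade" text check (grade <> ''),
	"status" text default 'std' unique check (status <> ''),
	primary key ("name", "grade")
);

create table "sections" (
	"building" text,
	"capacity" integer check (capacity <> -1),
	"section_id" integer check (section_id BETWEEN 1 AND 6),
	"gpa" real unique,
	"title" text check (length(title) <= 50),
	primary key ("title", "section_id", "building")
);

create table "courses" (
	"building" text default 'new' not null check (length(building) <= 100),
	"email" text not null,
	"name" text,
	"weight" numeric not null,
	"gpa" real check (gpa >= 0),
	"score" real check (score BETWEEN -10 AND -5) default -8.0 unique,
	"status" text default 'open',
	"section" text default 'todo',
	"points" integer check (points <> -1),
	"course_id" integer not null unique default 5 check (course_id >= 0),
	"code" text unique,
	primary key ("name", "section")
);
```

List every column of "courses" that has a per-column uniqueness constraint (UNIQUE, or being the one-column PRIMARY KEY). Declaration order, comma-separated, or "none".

- building: no UNIQUE or single-column PK constraint.
- email: no UNIQUE or single-column PK constraint.
- name: part of a composite PRIMARY KEY — only the tuple is unique, not this column on its own.
- weight: no UNIQUE or single-column PK constraint.
- gpa: no UNIQUE or single-column PK constraint.
- score: declared UNIQUE → unique.
- status: no UNIQUE or single-column PK constraint.
- section: part of a composite PRIMARY KEY — only the tuple is unique, not this column on its own.
- points: no UNIQUE or single-column PK constraint.
- course_id: declared UNIQUE → unique.
- code: declared UNIQUE → unique.

score, course_id, code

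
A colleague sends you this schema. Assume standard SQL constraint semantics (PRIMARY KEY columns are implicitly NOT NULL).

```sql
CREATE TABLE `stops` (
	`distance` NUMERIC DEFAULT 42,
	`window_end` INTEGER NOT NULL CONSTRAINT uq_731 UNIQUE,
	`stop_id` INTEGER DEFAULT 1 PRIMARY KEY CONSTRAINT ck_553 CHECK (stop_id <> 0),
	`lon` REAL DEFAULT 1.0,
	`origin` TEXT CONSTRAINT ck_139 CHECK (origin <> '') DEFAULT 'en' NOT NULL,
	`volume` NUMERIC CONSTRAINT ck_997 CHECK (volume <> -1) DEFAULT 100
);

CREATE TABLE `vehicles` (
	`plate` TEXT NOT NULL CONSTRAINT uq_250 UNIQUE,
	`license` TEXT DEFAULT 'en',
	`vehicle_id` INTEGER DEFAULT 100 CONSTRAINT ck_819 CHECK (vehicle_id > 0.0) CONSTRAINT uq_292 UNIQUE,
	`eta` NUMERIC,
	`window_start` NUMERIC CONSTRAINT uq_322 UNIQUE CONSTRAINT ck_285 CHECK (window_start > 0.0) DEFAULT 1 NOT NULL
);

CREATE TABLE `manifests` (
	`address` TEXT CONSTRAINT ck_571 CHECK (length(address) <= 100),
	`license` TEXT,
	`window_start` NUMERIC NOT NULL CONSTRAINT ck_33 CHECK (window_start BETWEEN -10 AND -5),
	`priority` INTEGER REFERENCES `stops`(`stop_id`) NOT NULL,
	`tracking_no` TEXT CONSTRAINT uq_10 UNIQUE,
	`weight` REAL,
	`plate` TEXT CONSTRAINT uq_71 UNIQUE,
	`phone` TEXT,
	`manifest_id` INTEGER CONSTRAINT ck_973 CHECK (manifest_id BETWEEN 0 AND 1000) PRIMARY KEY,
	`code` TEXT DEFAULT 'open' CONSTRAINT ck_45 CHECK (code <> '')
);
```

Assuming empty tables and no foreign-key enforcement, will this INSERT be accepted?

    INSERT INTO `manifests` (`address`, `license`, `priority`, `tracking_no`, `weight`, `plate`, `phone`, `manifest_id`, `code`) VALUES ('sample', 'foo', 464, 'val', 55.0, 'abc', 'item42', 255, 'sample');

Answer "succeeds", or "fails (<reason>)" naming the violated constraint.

fails (NOT NULL on window_start)

window_start is omitted from the column list and has no DEFAULT, so it would receive NULL.
But window_start is declared NOT NULL.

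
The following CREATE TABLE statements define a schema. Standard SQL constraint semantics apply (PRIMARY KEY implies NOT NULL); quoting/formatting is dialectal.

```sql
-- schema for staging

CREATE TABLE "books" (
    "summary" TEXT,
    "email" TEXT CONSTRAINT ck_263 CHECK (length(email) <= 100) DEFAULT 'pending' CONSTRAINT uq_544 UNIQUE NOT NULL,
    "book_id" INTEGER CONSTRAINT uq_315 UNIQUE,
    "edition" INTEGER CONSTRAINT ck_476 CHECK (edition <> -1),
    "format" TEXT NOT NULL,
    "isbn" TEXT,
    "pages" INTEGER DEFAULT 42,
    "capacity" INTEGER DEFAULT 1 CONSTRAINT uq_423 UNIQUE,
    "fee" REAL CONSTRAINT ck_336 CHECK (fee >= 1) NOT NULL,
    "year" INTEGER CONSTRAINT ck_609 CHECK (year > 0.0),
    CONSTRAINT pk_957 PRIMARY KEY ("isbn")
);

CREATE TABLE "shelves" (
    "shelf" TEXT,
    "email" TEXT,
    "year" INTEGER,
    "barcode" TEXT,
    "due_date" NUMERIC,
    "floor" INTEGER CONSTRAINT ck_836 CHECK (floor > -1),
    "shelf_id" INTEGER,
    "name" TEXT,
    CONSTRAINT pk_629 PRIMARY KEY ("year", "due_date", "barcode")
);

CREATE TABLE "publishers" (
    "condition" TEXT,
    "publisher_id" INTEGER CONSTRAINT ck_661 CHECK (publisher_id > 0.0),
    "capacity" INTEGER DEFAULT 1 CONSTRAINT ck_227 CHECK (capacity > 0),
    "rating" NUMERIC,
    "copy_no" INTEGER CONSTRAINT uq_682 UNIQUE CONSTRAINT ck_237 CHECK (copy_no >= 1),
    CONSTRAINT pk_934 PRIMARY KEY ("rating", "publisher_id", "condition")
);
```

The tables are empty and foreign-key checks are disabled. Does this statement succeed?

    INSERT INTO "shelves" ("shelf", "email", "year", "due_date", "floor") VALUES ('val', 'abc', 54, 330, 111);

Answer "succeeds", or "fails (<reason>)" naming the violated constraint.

fails (NOT NULL on barcode)

barcode is omitted from the column list and has no DEFAULT, so it would receive NULL.
But barcode is part of the PRIMARY KEY (implied NOT NULL).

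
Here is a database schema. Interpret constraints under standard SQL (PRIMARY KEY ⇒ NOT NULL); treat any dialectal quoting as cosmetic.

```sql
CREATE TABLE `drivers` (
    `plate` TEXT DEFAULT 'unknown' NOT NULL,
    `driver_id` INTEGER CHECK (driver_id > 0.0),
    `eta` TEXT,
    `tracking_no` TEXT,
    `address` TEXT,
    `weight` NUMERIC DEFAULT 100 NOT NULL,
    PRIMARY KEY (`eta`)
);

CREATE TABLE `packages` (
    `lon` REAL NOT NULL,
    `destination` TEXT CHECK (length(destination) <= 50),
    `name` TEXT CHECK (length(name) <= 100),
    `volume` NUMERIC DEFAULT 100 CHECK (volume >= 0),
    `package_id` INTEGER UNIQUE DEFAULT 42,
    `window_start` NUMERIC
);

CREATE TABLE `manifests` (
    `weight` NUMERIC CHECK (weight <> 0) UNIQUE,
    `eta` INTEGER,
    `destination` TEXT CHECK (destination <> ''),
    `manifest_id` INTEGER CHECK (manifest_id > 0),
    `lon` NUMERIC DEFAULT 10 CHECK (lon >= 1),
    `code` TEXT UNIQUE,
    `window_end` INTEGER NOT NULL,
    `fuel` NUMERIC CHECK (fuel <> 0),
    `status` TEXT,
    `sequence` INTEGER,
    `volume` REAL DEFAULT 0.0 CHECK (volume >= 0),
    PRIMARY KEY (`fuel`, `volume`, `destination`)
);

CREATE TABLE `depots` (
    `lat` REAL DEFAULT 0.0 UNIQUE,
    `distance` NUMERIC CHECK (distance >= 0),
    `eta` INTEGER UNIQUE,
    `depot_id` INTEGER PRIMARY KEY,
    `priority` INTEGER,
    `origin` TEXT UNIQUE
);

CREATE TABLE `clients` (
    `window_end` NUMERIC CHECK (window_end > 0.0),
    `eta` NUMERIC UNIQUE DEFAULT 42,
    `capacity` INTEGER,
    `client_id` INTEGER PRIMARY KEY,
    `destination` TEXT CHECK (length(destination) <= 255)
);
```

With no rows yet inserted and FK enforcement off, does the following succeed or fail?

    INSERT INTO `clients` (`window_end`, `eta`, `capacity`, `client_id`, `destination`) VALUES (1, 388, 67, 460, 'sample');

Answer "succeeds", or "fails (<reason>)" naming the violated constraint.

NOT NULL columns: client_id is supplied.
CHECK constraints: 1 satisfies (window_end > 0.0); 'sample' satisfies (length(destination) <= 255).
No constraint is violated.

succeeds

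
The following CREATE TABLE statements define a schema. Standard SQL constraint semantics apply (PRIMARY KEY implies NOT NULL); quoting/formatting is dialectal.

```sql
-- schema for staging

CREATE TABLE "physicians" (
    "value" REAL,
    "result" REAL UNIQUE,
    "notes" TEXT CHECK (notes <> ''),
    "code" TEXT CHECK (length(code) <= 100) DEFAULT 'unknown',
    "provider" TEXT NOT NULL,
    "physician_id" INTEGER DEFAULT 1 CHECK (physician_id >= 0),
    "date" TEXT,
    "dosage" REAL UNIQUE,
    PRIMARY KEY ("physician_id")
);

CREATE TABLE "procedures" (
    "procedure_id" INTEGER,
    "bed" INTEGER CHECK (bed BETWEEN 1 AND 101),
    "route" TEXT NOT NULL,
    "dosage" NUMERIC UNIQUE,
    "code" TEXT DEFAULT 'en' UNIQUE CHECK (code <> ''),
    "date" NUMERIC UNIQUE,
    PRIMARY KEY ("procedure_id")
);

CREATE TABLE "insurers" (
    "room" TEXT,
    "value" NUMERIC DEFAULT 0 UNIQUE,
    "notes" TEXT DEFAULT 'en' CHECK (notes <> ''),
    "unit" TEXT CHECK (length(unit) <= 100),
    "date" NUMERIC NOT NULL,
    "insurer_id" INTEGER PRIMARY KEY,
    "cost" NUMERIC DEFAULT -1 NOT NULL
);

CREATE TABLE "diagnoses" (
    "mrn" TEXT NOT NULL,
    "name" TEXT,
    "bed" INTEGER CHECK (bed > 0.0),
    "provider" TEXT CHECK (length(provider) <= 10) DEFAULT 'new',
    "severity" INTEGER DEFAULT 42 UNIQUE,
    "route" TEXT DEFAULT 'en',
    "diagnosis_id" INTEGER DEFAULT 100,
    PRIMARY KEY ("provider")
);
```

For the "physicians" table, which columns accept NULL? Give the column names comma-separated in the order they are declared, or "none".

value, result, notes, code, date, dosage

- value: no NOT NULL constraint applies → nullable.
- result: UNIQUE does not imply NOT NULL → nullable.
- notes: CHECK does not forbid NULL (a CHECK constraint passes when its expression is NULL) → nullable.
- code: CHECK does not forbid NULL (a CHECK constraint passes when its expression is NULL) → nullable.
- provider: declared NOT NULL → not nullable.
- physician_id: part of the PRIMARY KEY, which implies NOT NULL → not nullable.
- date: no NOT NULL constraint applies → nullable.
- dosage: UNIQUE does not imply NOT NULL → nullable.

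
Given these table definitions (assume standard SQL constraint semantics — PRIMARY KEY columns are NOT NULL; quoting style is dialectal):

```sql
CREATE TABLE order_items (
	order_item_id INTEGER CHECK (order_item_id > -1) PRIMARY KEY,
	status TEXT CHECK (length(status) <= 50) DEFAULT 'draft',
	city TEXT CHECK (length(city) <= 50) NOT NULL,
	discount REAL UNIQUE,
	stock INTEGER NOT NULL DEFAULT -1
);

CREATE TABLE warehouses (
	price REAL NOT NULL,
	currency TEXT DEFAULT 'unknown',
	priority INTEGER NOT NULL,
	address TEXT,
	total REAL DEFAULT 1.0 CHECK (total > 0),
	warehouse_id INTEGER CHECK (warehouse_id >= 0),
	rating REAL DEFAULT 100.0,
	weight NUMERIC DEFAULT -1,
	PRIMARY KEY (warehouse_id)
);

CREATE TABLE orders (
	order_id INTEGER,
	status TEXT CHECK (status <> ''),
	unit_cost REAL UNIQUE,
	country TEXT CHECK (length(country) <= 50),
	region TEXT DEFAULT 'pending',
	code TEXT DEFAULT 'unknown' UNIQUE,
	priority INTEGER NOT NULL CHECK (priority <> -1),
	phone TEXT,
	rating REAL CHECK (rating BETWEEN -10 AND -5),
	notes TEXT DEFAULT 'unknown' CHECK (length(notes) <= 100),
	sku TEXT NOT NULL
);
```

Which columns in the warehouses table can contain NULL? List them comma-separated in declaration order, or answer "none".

- price: declared NOT NULL → not nullable.
- currency: DEFAULT only fills an omitted column; an explicit NULL is still allowed → nullable.
- priority: declared NOT NULL → not nullable.
- address: no NOT NULL constraint applies → nullable.
- total: CHECK does not forbid NULL (a CHECK constraint passes when its expression is NULL) → nullable.
- warehouse_id: part of the PRIMARY KEY, which implies NOT NULL → not nullable.
- rating: DEFAULT only fills an omitted column; an explicit NULL is still allowed → nullable.
- weight: DEFAULT only fills an omitted column; an explicit NULL is still allowed → nullable.

currency, address, total, rating, weight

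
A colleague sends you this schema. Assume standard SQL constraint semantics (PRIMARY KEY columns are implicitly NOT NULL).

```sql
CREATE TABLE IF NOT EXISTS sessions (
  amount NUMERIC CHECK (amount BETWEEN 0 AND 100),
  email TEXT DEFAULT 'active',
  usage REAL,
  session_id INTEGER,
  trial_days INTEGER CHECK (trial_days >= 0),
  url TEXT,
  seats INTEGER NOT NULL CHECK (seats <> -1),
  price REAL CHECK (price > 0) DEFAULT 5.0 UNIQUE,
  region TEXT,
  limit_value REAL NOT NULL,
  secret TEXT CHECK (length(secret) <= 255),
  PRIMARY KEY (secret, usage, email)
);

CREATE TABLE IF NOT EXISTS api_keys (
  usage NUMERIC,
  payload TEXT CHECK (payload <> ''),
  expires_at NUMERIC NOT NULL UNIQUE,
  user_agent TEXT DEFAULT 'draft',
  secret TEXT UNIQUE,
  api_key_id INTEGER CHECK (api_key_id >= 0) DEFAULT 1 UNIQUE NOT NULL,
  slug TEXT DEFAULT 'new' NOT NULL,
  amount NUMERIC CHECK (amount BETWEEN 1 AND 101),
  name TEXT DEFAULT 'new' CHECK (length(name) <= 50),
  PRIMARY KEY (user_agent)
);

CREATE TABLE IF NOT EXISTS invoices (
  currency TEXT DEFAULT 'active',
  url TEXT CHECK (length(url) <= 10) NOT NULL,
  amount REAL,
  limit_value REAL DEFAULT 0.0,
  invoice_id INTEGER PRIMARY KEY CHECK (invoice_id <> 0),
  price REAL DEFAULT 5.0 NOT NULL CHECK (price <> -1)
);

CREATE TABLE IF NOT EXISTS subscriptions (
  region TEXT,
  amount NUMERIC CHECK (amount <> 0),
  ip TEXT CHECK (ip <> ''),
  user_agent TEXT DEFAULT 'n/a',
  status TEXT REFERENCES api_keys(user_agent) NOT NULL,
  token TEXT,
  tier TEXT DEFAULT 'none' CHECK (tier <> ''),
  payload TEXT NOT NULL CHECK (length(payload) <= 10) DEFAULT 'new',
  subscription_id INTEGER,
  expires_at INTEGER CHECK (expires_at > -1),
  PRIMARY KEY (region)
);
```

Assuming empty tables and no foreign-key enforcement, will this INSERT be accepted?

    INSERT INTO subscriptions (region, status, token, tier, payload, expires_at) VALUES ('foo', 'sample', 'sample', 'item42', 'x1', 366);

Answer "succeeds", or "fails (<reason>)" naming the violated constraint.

NOT NULL columns: payload is supplied; region is supplied; status is supplied.
CHECK constraints: 'item42' satisfies (tier <> ''); 'x1' satisfies (length(payload) <= 10); 366 satisfies (expires_at > -1).
No constraint is violated.

succeeds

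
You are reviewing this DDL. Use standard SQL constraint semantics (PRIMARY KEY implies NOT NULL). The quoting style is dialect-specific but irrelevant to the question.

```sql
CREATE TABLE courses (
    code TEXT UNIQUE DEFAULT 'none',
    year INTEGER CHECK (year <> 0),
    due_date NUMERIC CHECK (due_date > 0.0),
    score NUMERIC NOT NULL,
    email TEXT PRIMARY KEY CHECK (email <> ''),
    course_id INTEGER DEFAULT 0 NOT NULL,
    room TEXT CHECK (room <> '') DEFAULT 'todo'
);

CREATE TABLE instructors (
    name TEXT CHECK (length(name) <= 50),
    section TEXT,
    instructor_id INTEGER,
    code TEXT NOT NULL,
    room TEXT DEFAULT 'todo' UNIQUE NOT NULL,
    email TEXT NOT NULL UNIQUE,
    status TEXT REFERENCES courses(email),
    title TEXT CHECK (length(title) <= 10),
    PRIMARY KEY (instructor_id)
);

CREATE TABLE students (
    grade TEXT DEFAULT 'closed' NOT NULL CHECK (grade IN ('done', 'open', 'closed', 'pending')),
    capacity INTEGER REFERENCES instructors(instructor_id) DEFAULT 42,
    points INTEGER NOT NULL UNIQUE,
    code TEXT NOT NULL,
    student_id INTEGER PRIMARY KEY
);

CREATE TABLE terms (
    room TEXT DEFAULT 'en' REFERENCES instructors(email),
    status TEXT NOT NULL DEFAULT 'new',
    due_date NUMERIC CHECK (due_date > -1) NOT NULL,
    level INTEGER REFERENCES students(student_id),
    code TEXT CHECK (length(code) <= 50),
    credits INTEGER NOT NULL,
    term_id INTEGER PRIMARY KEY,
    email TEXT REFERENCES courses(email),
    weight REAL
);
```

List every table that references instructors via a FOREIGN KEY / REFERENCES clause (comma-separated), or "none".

- students.capacity references instructors(instructor_id).
- terms.room references instructors(email).

students, terms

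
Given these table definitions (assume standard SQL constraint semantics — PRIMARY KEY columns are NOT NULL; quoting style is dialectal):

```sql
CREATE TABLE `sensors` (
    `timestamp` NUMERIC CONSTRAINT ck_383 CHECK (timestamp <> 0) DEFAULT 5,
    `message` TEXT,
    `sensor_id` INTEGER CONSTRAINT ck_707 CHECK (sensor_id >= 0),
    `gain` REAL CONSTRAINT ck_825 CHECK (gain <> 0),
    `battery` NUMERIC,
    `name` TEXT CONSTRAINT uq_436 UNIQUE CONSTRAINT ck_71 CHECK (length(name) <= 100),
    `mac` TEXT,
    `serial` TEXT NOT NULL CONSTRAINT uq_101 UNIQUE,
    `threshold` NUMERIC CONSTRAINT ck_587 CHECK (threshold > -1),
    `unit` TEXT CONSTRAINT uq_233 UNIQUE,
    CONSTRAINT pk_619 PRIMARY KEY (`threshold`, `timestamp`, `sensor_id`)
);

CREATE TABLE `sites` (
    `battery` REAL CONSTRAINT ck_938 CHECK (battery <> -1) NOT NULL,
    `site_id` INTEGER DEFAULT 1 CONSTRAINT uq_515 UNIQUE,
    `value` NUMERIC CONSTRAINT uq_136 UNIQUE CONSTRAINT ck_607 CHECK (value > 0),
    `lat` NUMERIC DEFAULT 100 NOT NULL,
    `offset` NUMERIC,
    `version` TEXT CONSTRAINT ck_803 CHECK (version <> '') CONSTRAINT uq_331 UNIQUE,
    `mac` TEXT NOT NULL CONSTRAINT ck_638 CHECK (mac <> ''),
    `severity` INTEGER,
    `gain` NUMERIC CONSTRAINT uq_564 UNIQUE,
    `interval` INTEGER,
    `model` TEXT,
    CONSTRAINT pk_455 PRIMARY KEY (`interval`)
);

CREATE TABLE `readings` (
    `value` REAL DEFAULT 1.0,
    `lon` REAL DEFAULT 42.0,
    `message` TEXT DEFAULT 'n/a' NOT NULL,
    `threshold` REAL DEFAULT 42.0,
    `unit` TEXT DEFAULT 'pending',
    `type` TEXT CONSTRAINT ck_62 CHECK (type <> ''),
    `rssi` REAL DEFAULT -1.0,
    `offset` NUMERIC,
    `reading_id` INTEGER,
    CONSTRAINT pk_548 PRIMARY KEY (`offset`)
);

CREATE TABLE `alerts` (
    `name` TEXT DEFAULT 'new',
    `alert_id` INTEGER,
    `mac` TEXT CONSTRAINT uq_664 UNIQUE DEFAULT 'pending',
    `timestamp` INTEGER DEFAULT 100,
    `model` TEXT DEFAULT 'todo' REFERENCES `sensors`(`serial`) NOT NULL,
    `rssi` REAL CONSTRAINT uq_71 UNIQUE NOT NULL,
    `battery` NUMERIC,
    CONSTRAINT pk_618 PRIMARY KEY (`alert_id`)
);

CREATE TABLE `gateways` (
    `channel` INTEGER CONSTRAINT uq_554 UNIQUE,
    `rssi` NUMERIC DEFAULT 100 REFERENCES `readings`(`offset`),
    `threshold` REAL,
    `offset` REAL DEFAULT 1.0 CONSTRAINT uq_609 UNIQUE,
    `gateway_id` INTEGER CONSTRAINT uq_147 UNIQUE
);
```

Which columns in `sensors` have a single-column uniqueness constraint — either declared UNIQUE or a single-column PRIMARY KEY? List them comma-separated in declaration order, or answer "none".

name, serial, unit

- timestamp: part of a composite PRIMARY KEY — only the tuple is unique, not this column on its own.
- message: no UNIQUE or single-column PK constraint.
- sensor_id: part of a composite PRIMARY KEY — only the tuple is unique, not this column on its own.
- gain: no UNIQUE or single-column PK constraint.
- battery: no UNIQUE or single-column PK constraint.
- name: declared UNIQUE → unique.
- mac: no UNIQUE or single-column PK constraint.
- serial: declared UNIQUE → unique.
- threshold: part of a composite PRIMARY KEY — only the tuple is unique, not this column on its own.
- unit: declared UNIQUE → unique.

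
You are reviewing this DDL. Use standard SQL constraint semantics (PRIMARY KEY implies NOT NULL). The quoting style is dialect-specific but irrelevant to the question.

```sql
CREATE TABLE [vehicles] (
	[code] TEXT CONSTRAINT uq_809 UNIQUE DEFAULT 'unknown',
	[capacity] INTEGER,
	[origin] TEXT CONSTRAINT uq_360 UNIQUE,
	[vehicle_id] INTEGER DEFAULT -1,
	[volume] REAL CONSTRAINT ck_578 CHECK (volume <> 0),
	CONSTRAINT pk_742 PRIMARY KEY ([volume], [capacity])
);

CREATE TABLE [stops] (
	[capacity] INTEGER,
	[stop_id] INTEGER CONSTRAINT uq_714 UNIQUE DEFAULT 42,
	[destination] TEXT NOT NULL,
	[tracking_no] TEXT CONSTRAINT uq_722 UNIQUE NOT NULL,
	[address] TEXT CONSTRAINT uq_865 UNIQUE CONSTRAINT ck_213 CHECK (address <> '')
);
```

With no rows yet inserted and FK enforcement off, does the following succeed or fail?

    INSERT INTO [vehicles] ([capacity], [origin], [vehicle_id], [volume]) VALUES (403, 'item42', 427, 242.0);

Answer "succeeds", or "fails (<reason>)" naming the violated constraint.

succeeds

NOT NULL columns: capacity is supplied; volume is supplied.
CHECK constraints: 242.0 satisfies (volume <> 0).
No constraint is violated.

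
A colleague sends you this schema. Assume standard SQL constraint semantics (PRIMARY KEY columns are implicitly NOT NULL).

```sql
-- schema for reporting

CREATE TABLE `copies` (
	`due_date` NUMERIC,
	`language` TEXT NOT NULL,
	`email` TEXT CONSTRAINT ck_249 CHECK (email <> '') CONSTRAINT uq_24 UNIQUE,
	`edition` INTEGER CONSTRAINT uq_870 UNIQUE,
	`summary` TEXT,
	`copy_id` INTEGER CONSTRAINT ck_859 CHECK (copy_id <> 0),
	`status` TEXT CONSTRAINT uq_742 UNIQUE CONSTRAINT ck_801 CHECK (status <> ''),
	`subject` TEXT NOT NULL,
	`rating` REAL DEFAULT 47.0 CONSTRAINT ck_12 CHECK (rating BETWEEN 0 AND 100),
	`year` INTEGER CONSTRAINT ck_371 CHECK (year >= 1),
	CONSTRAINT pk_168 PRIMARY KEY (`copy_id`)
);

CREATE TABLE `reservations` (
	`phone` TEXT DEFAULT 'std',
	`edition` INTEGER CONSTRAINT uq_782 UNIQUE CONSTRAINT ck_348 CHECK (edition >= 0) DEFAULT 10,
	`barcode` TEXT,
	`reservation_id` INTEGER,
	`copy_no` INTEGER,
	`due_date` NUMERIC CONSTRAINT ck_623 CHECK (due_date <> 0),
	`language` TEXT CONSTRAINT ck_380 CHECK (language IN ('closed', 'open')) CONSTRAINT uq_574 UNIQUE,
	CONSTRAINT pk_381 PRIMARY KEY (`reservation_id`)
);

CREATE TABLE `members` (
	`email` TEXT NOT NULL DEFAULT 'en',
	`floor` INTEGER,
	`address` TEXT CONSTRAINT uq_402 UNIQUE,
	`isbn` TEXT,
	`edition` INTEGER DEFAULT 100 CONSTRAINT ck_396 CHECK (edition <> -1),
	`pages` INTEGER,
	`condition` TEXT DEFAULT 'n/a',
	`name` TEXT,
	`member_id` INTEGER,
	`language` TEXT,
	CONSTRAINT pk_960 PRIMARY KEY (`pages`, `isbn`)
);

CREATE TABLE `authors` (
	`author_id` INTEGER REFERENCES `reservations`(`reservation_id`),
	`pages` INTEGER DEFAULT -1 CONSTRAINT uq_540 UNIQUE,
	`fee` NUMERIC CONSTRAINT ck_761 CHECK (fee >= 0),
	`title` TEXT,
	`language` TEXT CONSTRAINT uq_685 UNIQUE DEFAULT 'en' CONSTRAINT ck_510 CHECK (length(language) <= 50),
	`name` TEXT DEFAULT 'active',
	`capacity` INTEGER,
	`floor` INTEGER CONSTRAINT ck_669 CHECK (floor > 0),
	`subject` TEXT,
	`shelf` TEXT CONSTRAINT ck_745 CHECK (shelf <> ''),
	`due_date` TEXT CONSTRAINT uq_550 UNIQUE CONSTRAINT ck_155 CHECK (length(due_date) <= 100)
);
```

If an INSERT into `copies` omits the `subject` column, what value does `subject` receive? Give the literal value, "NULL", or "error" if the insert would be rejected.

subject has no DEFAULT clause.
Omitting it would insert NULL, but it is declared NOT NULL, so the INSERT fails.

error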